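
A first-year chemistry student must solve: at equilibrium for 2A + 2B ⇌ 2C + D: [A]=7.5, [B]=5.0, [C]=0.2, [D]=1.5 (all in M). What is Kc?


Kc = [C]^2[D]/([A]^2[B]^2)
= (0.2^2 × 1.5^1)/(7.5^2 × 5.0^2)
= 0.06/1406.25
= 4.267×10^-5

4.267×10^-5


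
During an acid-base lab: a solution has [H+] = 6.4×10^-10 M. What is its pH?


pH = -log10([H+]) = -log10(6.4×10^-10)
= 10 - log10(6.4)
= 10 - 0.81
= 9.19

9.19


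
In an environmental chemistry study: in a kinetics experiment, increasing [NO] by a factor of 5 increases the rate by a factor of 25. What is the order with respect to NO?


rate ∝ [NO]^n
5^n = 25 → n = 2
Order in NO: 2

2


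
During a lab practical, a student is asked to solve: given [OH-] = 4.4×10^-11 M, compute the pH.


pOH = -log10([OH-]) = -log10(4.4×10^-11)
= 11 - log10(4.4) = 10.36
pH = 14 - pOH = 14 - 10.36 = 3.64

3.64


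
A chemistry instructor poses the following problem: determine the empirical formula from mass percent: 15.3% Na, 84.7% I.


Assume 100 g sample. Moles of each element:
  Na: 15.3/22.99 = 0.666 mol
  I: 84.7/126.9 = 0.667 mol
Divide by smallest (0.666):
  Na: 0.666/0.666 = 1.0
  I: 0.667/0.666 = 1.0
Empirical formula: NaI

NaI


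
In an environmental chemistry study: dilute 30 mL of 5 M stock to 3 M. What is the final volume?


C1V1 = C2V2
5 × 30 = 3 × V2
V2 = 150/3 = 50.0 mL

50.0 mL


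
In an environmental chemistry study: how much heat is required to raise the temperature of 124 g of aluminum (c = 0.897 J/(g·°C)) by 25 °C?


q = mcΔT = 124 × 0.897 × 25
= 2780.70 J

2780.70 J


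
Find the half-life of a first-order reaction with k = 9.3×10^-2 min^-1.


t½ = ln2/k = 0.693147/(9.3×10^-2 min^-1)
= 7.453 min

7.453 min


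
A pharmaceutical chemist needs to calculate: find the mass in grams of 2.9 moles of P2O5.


M(P2O5) = 141.94 g/mol
mass = n × M = 2.9 × 141.94 = 411.63 g

411.63 g


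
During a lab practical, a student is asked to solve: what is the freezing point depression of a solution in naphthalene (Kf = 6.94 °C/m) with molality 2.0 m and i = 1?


ΔTf = Kf × m × i
= 6.94 × 2.0 × 1
= 13.88 °C

13.88 °C


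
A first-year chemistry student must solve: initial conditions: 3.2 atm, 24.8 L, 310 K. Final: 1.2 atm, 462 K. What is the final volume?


P1V1/T1 = P2V2/T2
V2 = P1V1T2/(T1P2)
= 3.2×24.8×462/(310×1.2)
= 98.56 L

98.56 L


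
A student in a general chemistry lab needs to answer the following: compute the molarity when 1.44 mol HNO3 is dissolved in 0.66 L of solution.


M = n/V = 1.44/0.66 = 2.182 mol/L

2.182 M


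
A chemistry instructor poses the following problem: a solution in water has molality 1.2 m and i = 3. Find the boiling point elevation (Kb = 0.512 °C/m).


ΔTb = Kb × m × i
= 0.512 × 1.2 × 3
= 1.8432 °C

1.8432 °C


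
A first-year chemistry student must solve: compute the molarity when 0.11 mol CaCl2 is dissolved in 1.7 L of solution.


M = n/V = 0.11/1.7 = 0.065 mol/L

0.065 M


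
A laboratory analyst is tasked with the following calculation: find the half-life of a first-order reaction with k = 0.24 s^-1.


t½ = ln2/k = 0.693147/(0.24 s^-1)
= 2.888 s

2.888 s


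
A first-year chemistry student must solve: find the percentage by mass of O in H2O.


M(H2O) = 2×1.008 + 1×16.0 = 18.016 g/mol
Mass of O = 1 × 16.0 = 16.00 g/mol
% O = 16.00/18.016 × 100 = 88.81%

88.81%


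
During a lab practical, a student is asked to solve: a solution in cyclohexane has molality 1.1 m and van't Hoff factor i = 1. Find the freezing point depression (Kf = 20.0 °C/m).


ΔTf = Kf × m × i
= 20.0 × 1.1 × 1
= 22.0 °C

22.0 °C


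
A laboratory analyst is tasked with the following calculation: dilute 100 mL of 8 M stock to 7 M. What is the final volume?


C1V1 = C2V2
8 × 100 = 7 × V2
V2 = 800/7 = 114.29 mL

114.29 mL


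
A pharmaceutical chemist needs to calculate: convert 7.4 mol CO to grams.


M(CO) = 28.01 g/mol
mass = n × M = 7.4 × 28.01 = 207.27 g

207.27 g


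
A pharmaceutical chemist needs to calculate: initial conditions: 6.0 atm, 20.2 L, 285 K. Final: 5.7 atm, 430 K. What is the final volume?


P1V1/T1 = P2V2/T2
V2 = P1V1T2/(T1P2)
= 6.0×20.2×430/(285×5.7)
= 32.081 L

32.081 L


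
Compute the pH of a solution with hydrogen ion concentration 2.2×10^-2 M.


pH = -log10([H+]) = -log10(2.2×10^-2)
= 2 - log10(2.2)
= 2 - 0.34
= 1.66

1.66


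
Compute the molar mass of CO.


M(CO) = 1×12.01 + 1×16.0
= 12.01 + 16.0
= 28.01 g/mol

28.01 g/mol


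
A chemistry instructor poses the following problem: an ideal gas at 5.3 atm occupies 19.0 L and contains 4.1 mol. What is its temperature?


PV = nRT  (R = 0.08206 L·atm/(mol·K))
T = PV/(nR) = 5.3×19.0/(4.1×0.08206)
= 100.70/0.336446
= 299.31 K

299.31 K


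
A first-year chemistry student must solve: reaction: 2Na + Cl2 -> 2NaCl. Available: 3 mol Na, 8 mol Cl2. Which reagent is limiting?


Mole ratio available / coefficient:
  Na: 3/2 = 1.500
  Cl2: 8/1 = 8.000
Smaller ratio is limiting.

Na


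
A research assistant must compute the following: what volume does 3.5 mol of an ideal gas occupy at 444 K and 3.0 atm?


PV = nRT  (R = 0.08206 L·atm/(mol·K))
V = nRT/P = 3.5×0.08206×444/3.0
= 42.507 L

42.507 L


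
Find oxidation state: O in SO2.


O is usually -2
Oxidation number: -2

-2


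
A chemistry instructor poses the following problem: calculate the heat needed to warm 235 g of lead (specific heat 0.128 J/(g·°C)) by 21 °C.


q = mcΔT = 235 × 0.128 × 21
= 631.68 J

631.68 J


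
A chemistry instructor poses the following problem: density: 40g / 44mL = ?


ρ = mass/volume
= 40/44
= 0.909 g/mL

0.909 g/mL


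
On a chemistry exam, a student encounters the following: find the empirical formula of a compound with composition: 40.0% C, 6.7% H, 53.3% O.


Assume 100 g sample. Moles of each element:
  C: 40.0/12.01 = 3.331 mol
  H: 6.7/1.008 = 6.647 mol
  O: 53.3/16.0 = 3.331 mol
Divide by smallest (3.331):
  C: 3.331/3.331 = 1.0
  H: 6.647/3.331 = 2.0
  O: 3.331/3.331 = 1.0
Empirical formula: CH2O

CH2O


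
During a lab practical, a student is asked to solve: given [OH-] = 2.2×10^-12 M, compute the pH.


pOH = -log10([OH-]) = -log10(2.2×10^-12)
= 12 - log10(2.2) = 11.66
pH = 14 - pOH = 14 - 11.66 = 2.34

2.34


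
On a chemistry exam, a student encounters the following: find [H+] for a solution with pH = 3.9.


[H+] = 10^(-pH) = 10^(-3.9)
= 1.26×10^-4 M

1.26×10^-4 M


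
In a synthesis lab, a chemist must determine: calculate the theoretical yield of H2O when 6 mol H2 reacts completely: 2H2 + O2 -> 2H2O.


Mole ratio H2O:H2 = 2:2
n(H2O) = 6 × 2/2 = 6.000 mol
mass = 6.000 × 18.02 = 108.12 g

108.12 g


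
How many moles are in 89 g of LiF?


M(LiF) = 25.94 g/mol
n = mass/M = 89/25.94 = 3.431 mol

3.431 mol


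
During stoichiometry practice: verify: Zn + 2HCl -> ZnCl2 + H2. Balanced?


Equation: Zn + 2HCl -> ZnCl2 + H2
Check atoms: Cl: 2=2, H: 2=2, Zn: 1=1
Balanced

Yes, balanced


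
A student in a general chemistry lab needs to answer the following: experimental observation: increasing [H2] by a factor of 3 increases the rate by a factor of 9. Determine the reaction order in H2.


rate ∝ [H2]^n
3^n = 9 → n = 2
Order in H2: 2

2


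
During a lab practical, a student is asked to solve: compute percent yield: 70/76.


% yield = actual/theoretical × 100
= 70/76 × 100
= 92.11%

92.11%


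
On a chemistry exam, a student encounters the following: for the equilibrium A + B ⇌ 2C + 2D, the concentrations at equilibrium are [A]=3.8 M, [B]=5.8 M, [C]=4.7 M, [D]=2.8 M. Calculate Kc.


Kc = [C]^2[D]^2/([A][B])
= (4.7^2 × 2.8^2)/(3.8^1 × 5.8^1)
= 173.1856/22.04
= 7.858

7.858


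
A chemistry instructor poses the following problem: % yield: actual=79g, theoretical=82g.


% yield = actual/theoretical × 100
= 79/82 × 100
= 96.34%

96.34%


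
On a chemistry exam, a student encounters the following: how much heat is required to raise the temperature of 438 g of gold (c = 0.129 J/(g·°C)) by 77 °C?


q = mcΔT = 438 × 0.129 × 77
= 4350.65 J

4350.65 J


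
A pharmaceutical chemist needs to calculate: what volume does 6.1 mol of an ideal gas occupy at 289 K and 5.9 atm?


PV = nRT  (R = 0.08206 L·atm/(mol·K))
V = nRT/P = 6.1×0.08206×289/5.9
= 24.519 L

24.519 L


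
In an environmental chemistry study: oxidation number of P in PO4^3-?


x + 4(-2) = -3, so x = +5
Oxidation number: +5

+5


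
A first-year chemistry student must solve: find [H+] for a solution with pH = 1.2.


[H+] = 10^(-pH) = 10^(-1.2)
= 6.31×10^-2 M

6.31×10^-2 M


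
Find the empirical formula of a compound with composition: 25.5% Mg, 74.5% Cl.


Assume 100 g sample. Moles of each element:
  Mg: 25.5/24.31 = 1.049 mol
  Cl: 74.5/35.45 = 2.102 mol
Divide by smallest (1.049):
  Mg: 1.049/1.049 = 1.0
  Cl: 2.102/1.049 = 2.0
Empirical formula: MgCl2

MgCl2


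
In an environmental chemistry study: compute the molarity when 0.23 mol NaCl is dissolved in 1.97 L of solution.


M = n/V = 0.23/1.97 = 0.117 mol/L

0.117 M


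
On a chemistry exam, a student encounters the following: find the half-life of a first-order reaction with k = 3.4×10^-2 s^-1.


t½ = ln2/k = 0.693147/(3.4×10^-2 s^-1)
= 20.39 s

20.39 s


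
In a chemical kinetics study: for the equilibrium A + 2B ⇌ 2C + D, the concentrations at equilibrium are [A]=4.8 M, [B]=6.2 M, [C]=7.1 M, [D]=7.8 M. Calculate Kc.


Kc = [C]^2[D]/([A][B]^2)
= (7.1^2 × 7.8^1)/(4.8^1 × 6.2^2)
= 393.198/184.512
= 2.131

2.131


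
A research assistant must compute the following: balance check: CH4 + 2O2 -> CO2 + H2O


Equation: CH4 + 2O2 -> CO2 + H2O
Check atoms: C: 1=1, H: 4≠2, O: 4≠3
Not balanced

No, not balanced


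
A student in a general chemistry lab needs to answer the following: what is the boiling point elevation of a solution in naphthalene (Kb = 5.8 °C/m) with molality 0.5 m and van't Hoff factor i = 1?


ΔTb = Kb × m × i
= 5.8 × 0.5 × 1
= 2.9 °C

2.9 °C


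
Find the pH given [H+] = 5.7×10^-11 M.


pH = -log10([H+]) = -log10(5.7×10^-11)
= 11 - log10(5.7)
= 11 - 0.76
= 10.24

10.24


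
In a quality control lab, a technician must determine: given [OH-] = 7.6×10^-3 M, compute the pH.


pOH = -log10([OH-]) = -log10(7.6×10^-3)
= 3 - log10(7.6) = 2.12
pH = 14 - pOH = 14 - 2.12 = 11.88

11.88


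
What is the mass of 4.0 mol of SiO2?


M(SiO2) = 60.09 g/mol
mass = n × M = 4.0 × 60.09 = 240.36 g

240.36 g


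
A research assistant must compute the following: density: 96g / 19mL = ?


ρ = mass/volume
= 96/19
= 5.053 g/mL

5.053 g/mL


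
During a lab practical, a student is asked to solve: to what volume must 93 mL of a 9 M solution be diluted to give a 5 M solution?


C1V1 = C2V2
9 × 93 = 5 × V2
V2 = 837/5 = 167.4 mL

167.4 mL


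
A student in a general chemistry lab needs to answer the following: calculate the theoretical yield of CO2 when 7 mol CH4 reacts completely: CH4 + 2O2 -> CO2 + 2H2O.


Mole ratio CO2:CH4 = 1:1
n(CO2) = 7 × 1/1 = 7.000 mol
mass = 7.000 × 44.01 = 308.07 g

308.07 g


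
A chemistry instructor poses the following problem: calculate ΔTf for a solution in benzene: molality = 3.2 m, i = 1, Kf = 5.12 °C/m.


ΔTf = Kf × m × i
= 5.12 × 3.2 × 1
= 16.384 °C

16.384 °C


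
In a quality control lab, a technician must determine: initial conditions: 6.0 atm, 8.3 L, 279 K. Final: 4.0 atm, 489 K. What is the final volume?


P1V1/T1 = P2V2/T2
V2 = P1V1T2/(T1P2)
= 6.0×8.3×489/(279×4.0)
= 21.821 L

21.821 L


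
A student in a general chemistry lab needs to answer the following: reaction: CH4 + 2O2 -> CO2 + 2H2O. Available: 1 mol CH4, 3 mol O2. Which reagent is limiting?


Mole ratio available / coefficient:
  CH4: 1/1 = 1.000
  O2: 3/2 = 1.500
Smaller ratio is limiting.

CH4


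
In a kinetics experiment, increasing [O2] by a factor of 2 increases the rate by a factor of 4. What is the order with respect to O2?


rate ∝ [O2]^n
2^n = 4 → n = 2
Order in O2: 2

2


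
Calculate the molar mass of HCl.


M(HCl) = 1×1.008 + 1×35.45
= 1.01 + 35.45
= 36.46 g/mol

36.46 g/mol


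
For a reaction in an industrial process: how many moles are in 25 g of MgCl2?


M(MgCl2) = 95.21 g/mol
n = mass/M = 25/95.21 = 0.2626 mol

0.2626 mol


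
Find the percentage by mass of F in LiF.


M(LiF) = 1×6.94 + 1×19.0 = 25.94 g/mol
Mass of F = 1 × 19.0 = 19.00 g/mol
% F = 19.00/25.94 × 100 = 73.25%

73.25%


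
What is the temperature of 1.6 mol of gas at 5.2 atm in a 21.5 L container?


PV = nRT  (R = 0.08206 L·atm/(mol·K))
T = PV/(nR) = 5.2×21.5/(1.6×0.08206)
= 111.80/0.131296
= 851.51 K

851.51 K


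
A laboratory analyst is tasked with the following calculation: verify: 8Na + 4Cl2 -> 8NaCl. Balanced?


Equation: 8Na + 4Cl2 -> 8NaCl
Check atoms: Cl: 8=8, Na: 8=8
Balanced

Yes, balanced


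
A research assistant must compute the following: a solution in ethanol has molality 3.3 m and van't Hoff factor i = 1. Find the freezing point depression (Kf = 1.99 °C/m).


ΔTf = Kf × m × i
= 1.99 × 3.3 × 1
= 6.567 °C

6.567 °C


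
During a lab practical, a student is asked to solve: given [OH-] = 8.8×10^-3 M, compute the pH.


pOH = -log10([OH-]) = -log10(8.8×10^-3)
= 3 - log10(8.8) = 2.06
pH = 14 - pOH = 14 - 2.06 = 11.94

11.94


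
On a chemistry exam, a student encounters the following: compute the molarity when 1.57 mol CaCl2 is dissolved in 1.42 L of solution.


M = n/V = 1.57/1.42 = 1.106 mol/L

1.106 M


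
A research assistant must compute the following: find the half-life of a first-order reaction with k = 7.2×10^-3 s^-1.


t½ = ln2/k = 0.693147/(7.2×10^-3 s^-1)
= 96.27 s

96.27 s


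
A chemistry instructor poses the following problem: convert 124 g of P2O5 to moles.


M(P2O5) = 141.94 g/mol
n = mass/M = 124/141.94 = 0.8736 mol

0.8736 mol


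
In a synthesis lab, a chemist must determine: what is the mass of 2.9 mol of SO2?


M(SO2) = 64.07 g/mol
mass = n × M = 2.9 × 64.07 = 185.80 g

185.80 g


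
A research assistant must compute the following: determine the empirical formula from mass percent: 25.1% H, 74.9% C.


Assume 100 g sample. Moles of each element:
  H: 25.1/1.008 = 24.901 mol
  C: 74.9/12.01 = 6.236 mol
Divide by smallest (6.236):
  H: 24.901/6.236 = 3.99
  C: 6.236/6.236 = 1.0
Empirical formula: CH4

CH4


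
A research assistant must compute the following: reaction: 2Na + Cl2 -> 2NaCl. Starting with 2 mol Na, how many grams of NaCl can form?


Mole ratio NaCl:Na = 2:2
n(NaCl) = 2 × 2/2 = 2.000 mol
mass = 2.000 × 58.44 = 116.88 g

116.88 g


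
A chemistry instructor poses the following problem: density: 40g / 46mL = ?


ρ = mass/volume
= 40/46
= 0.87 g/mL

0.87 g/mL


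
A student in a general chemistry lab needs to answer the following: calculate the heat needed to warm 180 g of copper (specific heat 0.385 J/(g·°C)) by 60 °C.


q = mcΔT = 180 × 0.385 × 60
= 4158.00 J

4158.00 J


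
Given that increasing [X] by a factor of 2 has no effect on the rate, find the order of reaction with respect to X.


rate ∝ [X]^n
rate ∝ [X]^0
Order in X: 0

0


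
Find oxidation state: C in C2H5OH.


2x + 6(+1) + (-2) = 0, so x = -2
Oxidation number: -2

-2


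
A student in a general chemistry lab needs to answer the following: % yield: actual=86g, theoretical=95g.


% yield = actual/theoretical × 100
= 86/95 × 100
= 90.53%

90.53%


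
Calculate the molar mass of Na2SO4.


M(Na2SO4) = 2×22.99 + 1×32.07 + 4×16.0
= 45.98 + 32.07 + 64.0
= 142.05 g/mol

142.05 g/mol


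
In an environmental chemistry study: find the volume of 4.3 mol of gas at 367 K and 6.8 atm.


PV = nRT  (R = 0.08206 L·atm/(mol·K))
V = nRT/P = 4.3×0.08206×367/6.8
= 19.044 L

19.044 L


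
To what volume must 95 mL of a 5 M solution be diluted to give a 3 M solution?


C1V1 = C2V2
5 × 95 = 3 × V2
V2 = 475/3 = 158.33 mL

158.33 mL


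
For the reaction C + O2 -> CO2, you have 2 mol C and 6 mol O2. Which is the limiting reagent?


Mole ratio available / coefficient:
  C: 2/1 = 2.000
  O2: 6/1 = 6.000
Smaller ratio is limiting.

C


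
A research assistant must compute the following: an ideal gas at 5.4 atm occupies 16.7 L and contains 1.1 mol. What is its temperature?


PV = nRT  (R = 0.08206 L·atm/(mol·K))
T = PV/(nR) = 5.4×16.7/(1.1×0.08206)
= 90.18/0.090266
= 999.05 K

999.05 K


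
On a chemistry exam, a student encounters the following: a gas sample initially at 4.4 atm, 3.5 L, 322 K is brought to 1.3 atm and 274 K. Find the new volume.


P1V1/T1 = P2V2/T2
V2 = P1V1T2/(T1P2)
= 4.4×3.5×274/(322×1.3)
= 10.08 L

10.08 L


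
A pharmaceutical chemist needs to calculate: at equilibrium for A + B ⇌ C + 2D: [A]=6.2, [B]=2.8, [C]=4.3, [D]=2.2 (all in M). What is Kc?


Kc = [C][D]^2/([A][B])
= (4.3^1 × 2.2^2)/(6.2^1 × 2.8^1)
= 20.812/17.36
= 1.199

1.199


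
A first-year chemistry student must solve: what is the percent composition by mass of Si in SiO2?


M(SiO2) = 1×28.09 + 2×16.0 = 60.09 g/mol
Mass of Si = 1 × 28.09 = 28.09 g/mol
% Si = 28.09/60.09 × 100 = 46.75%

46.75%


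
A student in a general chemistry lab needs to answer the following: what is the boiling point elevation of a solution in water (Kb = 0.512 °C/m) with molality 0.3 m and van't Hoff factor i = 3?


ΔTb = Kb × m × i
= 0.512 × 0.3 × 3
= 0.4608 °C

0.4608 °C


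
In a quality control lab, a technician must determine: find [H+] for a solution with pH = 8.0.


[H+] = 10^(-pH) = 10^(-8.0)
= 1.0×10^-8 M

1.0×10^-8 M


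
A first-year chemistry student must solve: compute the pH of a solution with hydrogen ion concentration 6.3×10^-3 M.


pH = -log10([H+]) = -log10(6.3×10^-3)
= 3 - log10(6.3)
= 3 - 0.8
= 2.2

2.2


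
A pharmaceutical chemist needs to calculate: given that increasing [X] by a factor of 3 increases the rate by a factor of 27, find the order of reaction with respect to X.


rate ∝ [X]^n
3^n = 27 → n = 3
Order in X: 3

3


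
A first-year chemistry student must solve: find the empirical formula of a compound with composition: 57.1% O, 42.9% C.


Assume 100 g sample. Moles of each element:
  O: 57.1/16.0 = 3.569 mol
  C: 42.9/12.01 = 3.572 mol
Divide by smallest (3.569):
  O: 3.569/3.569 = 1.0
  C: 3.572/3.569 = 1.0
Empirical formula: CO

CO


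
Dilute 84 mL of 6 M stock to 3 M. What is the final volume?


C1V1 = C2V2
6 × 84 = 3 × V2
V2 = 504/3 = 168.0 mL

168.0 mL


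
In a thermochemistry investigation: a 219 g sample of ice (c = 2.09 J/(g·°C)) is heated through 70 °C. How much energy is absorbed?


q = mcΔT = 219 × 2.09 × 70
= 32039.70 J

32039.70 J


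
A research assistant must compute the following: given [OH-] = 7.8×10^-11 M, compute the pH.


pOH = -log10([OH-]) = -log10(7.8×10^-11)
= 11 - log10(7.8) = 10.11
pH = 14 - pOH = 14 - 10.11 = 3.89

3.89


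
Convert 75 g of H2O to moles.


M(H2O) = 18.02 g/mol
n = mass/M = 75/18.02 = 4.162 mol

4.162 mol


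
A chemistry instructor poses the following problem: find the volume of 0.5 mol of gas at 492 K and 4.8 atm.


PV = nRT  (R = 0.08206 L·atm/(mol·K))
V = nRT/P = 0.5×0.08206×492/4.8
= 4.206 L

4.206 L


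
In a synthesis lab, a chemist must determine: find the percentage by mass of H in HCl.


M(HCl) = 1×1.008 + 1×35.45 = 36.458 g/mol
Mass of H = 1 × 1.008 = 1.008 g/mol
% H = 1.008/36.458 × 100 = 2.76%

2.76%


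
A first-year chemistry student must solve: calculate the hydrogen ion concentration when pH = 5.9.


[H+] = 10^(-pH) = 10^(-5.9)
= 1.26×10^-6 M

1.26×10^-6 M


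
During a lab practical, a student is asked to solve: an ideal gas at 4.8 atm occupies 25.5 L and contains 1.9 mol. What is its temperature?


PV = nRT  (R = 0.08206 L·atm/(mol·K))
T = PV/(nR) = 4.8×25.5/(1.9×0.08206)
= 122.40/0.155914
= 785.05 K

785.05 K


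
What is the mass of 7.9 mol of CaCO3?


M(CaCO3) = 100.09 g/mol
mass = n × M = 7.9 × 100.09 = 790.71 g

790.71 g


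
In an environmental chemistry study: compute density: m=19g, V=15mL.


ρ = mass/volume
= 19/15
= 1.267 g/mL

1.267 g/mL


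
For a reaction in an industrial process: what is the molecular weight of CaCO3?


M(CaCO3) = 1×40.08 + 1×12.01 + 3×16.0
= 40.08 + 12.01 + 48.0
= 100.09 g/mol

100.09 g/mol


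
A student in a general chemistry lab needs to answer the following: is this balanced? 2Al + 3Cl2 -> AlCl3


Equation: 2Al + 3Cl2 -> AlCl3
Check atoms: Al: 2≠1, Cl: 6≠3
Not balanced

No, not balanced


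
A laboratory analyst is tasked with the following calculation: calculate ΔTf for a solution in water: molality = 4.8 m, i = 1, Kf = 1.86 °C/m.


ΔTf = Kf × m × i
= 1.86 × 4.8 × 1
= 8.928 °C

8.928 °C


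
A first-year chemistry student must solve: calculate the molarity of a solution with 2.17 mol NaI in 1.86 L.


M = n/V = 2.17/1.86 = 1.167 mol/L

1.167 M


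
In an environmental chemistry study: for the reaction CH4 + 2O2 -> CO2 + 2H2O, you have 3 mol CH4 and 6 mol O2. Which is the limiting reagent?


Mole ratio available / coefficient:
  CH4: 3/1 = 3.000
  O2: 6/2 = 3.000
Smaller ratio is limiting.

neither (stoichiometric); CH4 and O2 are fully consumed


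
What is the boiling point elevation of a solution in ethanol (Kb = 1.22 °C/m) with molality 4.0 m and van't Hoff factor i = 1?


ΔTb = Kb × m × i
= 1.22 × 4.0 × 1
= 4.88 °C

4.88 °C


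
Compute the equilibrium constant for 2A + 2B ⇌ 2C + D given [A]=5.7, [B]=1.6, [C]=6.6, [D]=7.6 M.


Kc = [C]^2[D]/([A]^2[B]^2)
= (6.6^2 × 7.6^1)/(5.7^2 × 1.6^2)
= 331.056/83.1744
= 3.980

3.980


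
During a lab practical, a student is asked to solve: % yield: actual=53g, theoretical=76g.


% yield = actual/theoretical × 100
= 53/76 × 100
= 69.74%

69.74%


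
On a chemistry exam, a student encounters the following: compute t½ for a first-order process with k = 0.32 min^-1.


t½ = ln2/k = 0.693147/(0.32 min^-1)
= 2.166 min

2.166 min


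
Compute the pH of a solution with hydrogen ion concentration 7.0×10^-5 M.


pH = -log10([H+]) = -log10(7.0×10^-5)
= 5 - log10(7.0)
= 5 - 0.85
= 4.15

4.15


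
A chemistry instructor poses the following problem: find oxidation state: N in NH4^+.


x + 4(+1) = +1, so x = -3
Oxidation number: -3

-3


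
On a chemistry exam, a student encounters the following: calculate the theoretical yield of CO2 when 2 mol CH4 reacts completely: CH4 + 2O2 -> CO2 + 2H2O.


Mole ratio CO2:CH4 = 1:1
n(CO2) = 2 × 1/1 = 2.000 mol
mass = 2.000 × 44.01 = 88.02 g

88.02 g


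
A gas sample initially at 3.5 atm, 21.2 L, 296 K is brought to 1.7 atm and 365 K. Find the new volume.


P1V1/T1 = P2V2/T2
V2 = P1V1T2/(T1P2)
= 3.5×21.2×365/(296×1.7)
= 53.822 L

53.822 L


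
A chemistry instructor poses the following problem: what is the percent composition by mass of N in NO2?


M(NO2) = 1×14.01 + 2×16.0 = 46.01 g/mol
Mass of N = 1 × 14.01 = 14.01 g/mol
% N = 14.01/46.01 × 100 = 30.45%

30.45%


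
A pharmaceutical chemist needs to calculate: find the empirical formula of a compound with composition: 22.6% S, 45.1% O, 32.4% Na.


Assume 100 g sample. Moles of each element:
  S: 22.6/32.07 = 0.705 mol
  O: 45.1/16.0 = 2.819 mol
  Na: 32.4/22.99 = 1.409 mol
Divide by smallest (0.705):
  S: 0.705/0.705 = 1.0
  O: 2.819/0.705 = 4.0
  Na: 1.409/0.705 = 2.0
Empirical formula: Na2SO4

Na2SO4


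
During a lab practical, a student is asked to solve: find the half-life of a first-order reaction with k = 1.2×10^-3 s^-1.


t½ = ln2/k = 0.693147/(1.2×10^-3 s^-1)
= 577.6 s

577.6 s


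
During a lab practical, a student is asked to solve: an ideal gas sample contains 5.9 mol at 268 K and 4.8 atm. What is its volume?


PV = nRT  (R = 0.08206 L·atm/(mol·K))
V = nRT/P = 5.9×0.08206×268/4.8
= 27.032 L

27.032 L


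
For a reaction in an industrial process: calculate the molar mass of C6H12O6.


M(C6H12O6) = 6×12.01 + 12×1.008 + 6×16.0
= 72.06 + 12.1 + 96.0
= 180.16 g/mol

180.16 g/mol


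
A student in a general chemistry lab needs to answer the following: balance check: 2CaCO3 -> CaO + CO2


Equation: 2CaCO3 -> CaO + CO2
Check atoms: C: 2≠1, Ca: 2≠1, O: 6≠3
Not balanced

No, not balanced


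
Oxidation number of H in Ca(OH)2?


H is +1 with nonmetals
Oxidation number: +1

+1


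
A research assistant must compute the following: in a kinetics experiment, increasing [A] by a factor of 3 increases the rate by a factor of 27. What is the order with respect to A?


rate ∝ [A]^n
3^n = 27 → n = 3
Order in A: 3

3


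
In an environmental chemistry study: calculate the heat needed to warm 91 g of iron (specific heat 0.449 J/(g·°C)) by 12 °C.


q = mcΔT = 91 × 0.449 × 12
= 490.31 J

490.31 J


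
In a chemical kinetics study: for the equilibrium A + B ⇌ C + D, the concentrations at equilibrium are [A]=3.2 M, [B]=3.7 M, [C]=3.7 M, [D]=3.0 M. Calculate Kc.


Kc = [C][D]/([A][B])
= (3.7^1 × 3.0^1)/(3.2^1 × 3.7^1)
= 11.1/11.84
= 0.9375

0.9375


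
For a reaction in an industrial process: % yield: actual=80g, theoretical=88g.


% yield = actual/theoretical × 100
= 80/88 × 100
= 90.91%

90.91%


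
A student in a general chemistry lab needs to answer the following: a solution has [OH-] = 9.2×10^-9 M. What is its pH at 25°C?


pOH = -log10([OH-]) = -log10(9.2×10^-9)
= 9 - log10(9.2) = 8.04
pH = 14 - pOH = 14 - 8.04 = 5.96

5.96


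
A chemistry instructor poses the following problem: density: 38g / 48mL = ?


ρ = mass/volume
= 38/48
= 0.792 g/mL

0.792 g/mL


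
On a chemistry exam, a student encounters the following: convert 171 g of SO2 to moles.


M(SO2) = 64.07 g/mol
n = mass/M = 171/64.07 = 2.669 mol

2.669 mol


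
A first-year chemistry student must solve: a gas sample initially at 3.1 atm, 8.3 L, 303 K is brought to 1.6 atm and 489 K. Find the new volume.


P1V1/T1 = P2V2/T2
V2 = P1V1T2/(T1P2)
= 3.1×8.3×489/(303×1.6)
= 25.953 L

25.953 L


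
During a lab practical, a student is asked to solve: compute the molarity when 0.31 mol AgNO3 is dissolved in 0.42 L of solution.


M = n/V = 0.31/0.42 = 0.738 mol/L

0.738 M


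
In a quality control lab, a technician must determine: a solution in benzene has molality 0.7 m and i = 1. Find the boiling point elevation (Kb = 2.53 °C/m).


ΔTb = Kb × m × i
= 2.53 × 0.7 × 1
= 1.771 °C

1.771 °C


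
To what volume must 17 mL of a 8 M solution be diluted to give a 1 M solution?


C1V1 = C2V2
8 × 17 = 1 × V2
V2 = 136/1 = 136.0 mL

136.0 mL


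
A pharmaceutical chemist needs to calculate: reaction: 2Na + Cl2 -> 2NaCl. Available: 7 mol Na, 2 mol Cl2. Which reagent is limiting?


Mole ratio available / coefficient:
  Na: 7/2 = 3.500
  Cl2: 2/1 = 2.000
Smaller ratio is limiting.

Cl2


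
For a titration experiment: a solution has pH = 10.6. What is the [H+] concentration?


[H+] = 10^(-pH) = 10^(-10.6)
= 2.51×10^-11 M

2.51×10^-11 M


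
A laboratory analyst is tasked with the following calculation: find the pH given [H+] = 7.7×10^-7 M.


pH = -log10([H+]) = -log10(7.7×10^-7)
= 7 - log10(7.7)
= 7 - 0.89
= 6.11

6.11


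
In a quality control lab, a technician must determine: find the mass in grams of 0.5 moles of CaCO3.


M(CaCO3) = 100.09 g/mol
mass = n × M = 0.5 × 100.09 = 50.05 g

50.05 g


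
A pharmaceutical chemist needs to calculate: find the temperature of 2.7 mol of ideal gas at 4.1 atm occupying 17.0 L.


PV = nRT  (R = 0.08206 L·atm/(mol·K))
T = PV/(nR) = 4.1×17.0/(2.7×0.08206)
= 69.70/0.221562
= 314.58 K

314.58 K


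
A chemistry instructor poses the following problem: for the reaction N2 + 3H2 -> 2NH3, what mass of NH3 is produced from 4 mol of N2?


Mole ratio NH3:N2 = 2:1
n(NH3) = 4 × 2/1 = 8.000 mol
mass = 8.000 × 17.03 = 136.24 g

136.24 g


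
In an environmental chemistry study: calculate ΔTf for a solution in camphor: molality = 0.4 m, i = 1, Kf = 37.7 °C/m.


ΔTf = Kf × m × i
= 37.7 × 0.4 × 1
= 15.08 °C

15.08 °C


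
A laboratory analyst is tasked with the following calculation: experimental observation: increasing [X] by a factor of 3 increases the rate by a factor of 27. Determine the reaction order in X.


rate ∝ [X]^n
3^n = 27 → n = 3
Order in X: 3

3


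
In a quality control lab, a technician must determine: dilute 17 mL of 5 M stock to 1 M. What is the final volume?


C1V1 = C2V2
5 × 17 = 1 × V2
V2 = 85/1 = 85.0 mL

85.0 mL


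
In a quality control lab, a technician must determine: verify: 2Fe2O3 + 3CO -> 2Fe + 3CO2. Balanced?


Equation: 2Fe2O3 + 3CO -> 2Fe + 3CO2
Check atoms: C: 3=3, Fe: 4≠2, O: 9≠6
Not balanced

No, not balanced


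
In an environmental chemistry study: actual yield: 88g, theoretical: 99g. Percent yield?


% yield = actual/theoretical × 100
= 88/99 × 100
= 88.89%

88.89%


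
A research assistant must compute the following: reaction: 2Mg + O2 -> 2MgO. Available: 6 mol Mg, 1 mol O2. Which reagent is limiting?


Mole ratio available / coefficient:
  Mg: 6/2 = 3.000
  O2: 1/1 = 1.000
Smaller ratio is limiting.

O2


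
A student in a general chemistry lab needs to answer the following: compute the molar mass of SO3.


M(SO3) = 1×32.07 + 3×16.0
= 32.07 + 48.0
= 80.07 g/mol

80.07 g/mol


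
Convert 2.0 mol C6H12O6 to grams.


M(C6H12O6) = 180.16 g/mol
mass = n × M = 2.0 × 180.16 = 360.32 g

360.32 g


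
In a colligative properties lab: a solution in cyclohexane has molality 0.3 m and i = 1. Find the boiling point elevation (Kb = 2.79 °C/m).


ΔTb = Kb × m × i
= 2.79 × 0.3 × 1
= 0.837 °C

0.837 °C


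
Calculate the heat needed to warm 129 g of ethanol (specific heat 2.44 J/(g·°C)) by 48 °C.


q = mcΔT = 129 × 2.44 × 48
= 15108.48 J

15108.48 J


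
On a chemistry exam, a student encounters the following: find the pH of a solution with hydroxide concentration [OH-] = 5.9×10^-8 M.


pOH = -log10([OH-]) = -log10(5.9×10^-8)
= 8 - log10(5.9) = 7.23
pH = 14 - pOH = 14 - 7.23 = 6.77

6.77


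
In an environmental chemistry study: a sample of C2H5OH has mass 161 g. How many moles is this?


M(C2H5OH) = 46.07 g/mol
n = mass/M = 161/46.07 = 3.4947 mol

3.4947 mol


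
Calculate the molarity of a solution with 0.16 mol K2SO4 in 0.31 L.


M = n/V = 0.16/0.31 = 0.516 mol/L

0.516 M


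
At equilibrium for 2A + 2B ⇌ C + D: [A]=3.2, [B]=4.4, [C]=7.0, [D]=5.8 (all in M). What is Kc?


Kc = [C][D]/([A]^2[B]^2)
= (7.0^1 × 5.8^1)/(3.2^2 × 4.4^2)
= 40.6/198.2464
= 0.2048

0.2048


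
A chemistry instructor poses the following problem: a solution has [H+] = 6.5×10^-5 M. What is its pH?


pH = -log10([H+]) = -log10(6.5×10^-5)
= 5 - log10(6.5)
= 5 - 0.81
= 4.19

4.19


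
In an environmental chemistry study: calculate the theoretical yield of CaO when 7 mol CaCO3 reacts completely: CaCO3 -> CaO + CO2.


Mole ratio CaO:CaCO3 = 1:1
n(CaO) = 7 × 1/1 = 7.000 mol
mass = 7.000 × 56.08 = 392.56 g

392.56 g


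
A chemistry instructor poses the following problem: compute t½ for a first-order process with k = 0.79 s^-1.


t½ = ln2/k = 0.693147/(0.79 s^-1)
= 0.8774 s

0.8774 s


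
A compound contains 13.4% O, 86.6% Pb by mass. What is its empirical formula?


Assume 100 g sample. Moles of each element:
  O: 13.4/16.0 = 0.838 mol
  Pb: 86.6/207.2 = 0.418 mol
Divide by smallest (0.418):
  O: 0.838/0.418 = 2.0
  Pb: 0.418/0.418 = 1.0
Empirical formula: PbO2

PbO2


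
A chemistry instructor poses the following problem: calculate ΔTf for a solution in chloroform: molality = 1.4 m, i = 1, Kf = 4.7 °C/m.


ΔTf = Kf × m × i
= 4.7 × 1.4 × 1
= 6.58 °C

6.58 °C


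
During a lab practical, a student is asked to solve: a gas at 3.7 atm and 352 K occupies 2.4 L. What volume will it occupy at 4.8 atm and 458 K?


P1V1/T1 = P2V2/T2
V2 = P1V1T2/(T1P2)
= 3.7×2.4×458/(352×4.8)
= 2.407 L

2.407 L


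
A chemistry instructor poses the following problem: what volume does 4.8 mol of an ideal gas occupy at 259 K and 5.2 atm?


PV = nRT  (R = 0.08206 L·atm/(mol·K))
V = nRT/P = 4.8×0.08206×259/5.2
= 19.619 L

19.619 L


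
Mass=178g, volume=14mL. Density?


ρ = mass/volume
= 178/14
= 12.714 g/mL

12.714 g/mL


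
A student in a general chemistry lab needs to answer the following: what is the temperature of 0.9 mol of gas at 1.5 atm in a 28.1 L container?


PV = nRT  (R = 0.08206 L·atm/(mol·K))
T = PV/(nR) = 1.5×28.1/(0.9×0.08206)
= 42.15/0.073854
= 570.72 K

570.72 K


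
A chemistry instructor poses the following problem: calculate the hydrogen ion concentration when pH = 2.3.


[H+] = 10^(-pH) = 10^(-2.3)
= 5.01×10^-3 M

5.01×10^-3 M


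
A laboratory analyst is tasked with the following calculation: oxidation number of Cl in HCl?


halide: -1
Oxidation number: -1

-1


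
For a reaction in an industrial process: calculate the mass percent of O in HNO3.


M(HNO3) = 1×1.008 + 1×14.01 + 3×16.0 = 63.018 g/mol
Mass of O = 3 × 16.0 = 48.00 g/mol
% O = 48.00/63.018 × 100 = 76.17%

76.17%


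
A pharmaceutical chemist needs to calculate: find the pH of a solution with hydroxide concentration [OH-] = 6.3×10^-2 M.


pOH = -log10([OH-]) = -log10(6.3×10^-2)
= 2 - log10(6.3) = 1.2
pH = 14 - pOH = 14 - 1.2 = 12.8

12.8


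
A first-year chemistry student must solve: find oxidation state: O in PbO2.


O is usually -2
Oxidation number: -2

-2


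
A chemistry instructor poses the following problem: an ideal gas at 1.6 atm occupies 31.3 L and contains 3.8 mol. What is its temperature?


PV = nRT  (R = 0.08206 L·atm/(mol·K))
T = PV/(nR) = 1.6×31.3/(3.8×0.08206)
= 50.08/0.311828
= 160.60 K

160.60 K


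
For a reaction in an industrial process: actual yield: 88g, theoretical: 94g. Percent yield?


% yield = actual/theoretical × 100
= 88/94 × 100
= 93.62%

93.62%


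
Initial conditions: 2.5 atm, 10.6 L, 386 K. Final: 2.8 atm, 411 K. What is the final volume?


P1V1/T1 = P2V2/T2
V2 = P1V1T2/(T1P2)
= 2.5×10.6×411/(386×2.8)
= 10.077 L

10.077 L


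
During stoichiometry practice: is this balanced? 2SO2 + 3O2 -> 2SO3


Equation: 2SO2 + 3O2 -> 2SO3
Check atoms: O: 10≠6, S: 2=2
Not balanced

No, not balanced


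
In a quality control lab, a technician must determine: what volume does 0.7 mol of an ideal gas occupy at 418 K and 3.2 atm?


PV = nRT  (R = 0.08206 L·atm/(mol·K))
V = nRT/P = 0.7×0.08206×418/3.2
= 7.503 L

7.503 L


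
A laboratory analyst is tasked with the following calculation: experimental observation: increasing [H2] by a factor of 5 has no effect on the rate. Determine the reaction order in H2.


rate ∝ [H2]^n
rate ∝ [H2]^0
Order in H2: 0

0


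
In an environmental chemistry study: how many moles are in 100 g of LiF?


M(LiF) = 25.94 g/mol
n = mass/M = 100/25.94 = 3.8551 mol

3.8551 mol


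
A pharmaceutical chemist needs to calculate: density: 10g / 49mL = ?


ρ = mass/volume
= 10/49
= 0.204 g/mL

0.204 g/mL


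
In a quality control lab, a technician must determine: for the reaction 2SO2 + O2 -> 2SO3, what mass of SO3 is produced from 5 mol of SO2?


Mole ratio SO3:SO2 = 2:2
n(SO3) = 5 × 2/2 = 5.000 mol
mass = 5.000 × 80.07 = 400.35 g

400.35 g


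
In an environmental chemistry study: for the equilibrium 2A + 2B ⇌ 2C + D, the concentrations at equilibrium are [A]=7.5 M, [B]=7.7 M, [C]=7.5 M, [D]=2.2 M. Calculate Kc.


Kc = [C]^2[D]/([A]^2[B]^2)
= (7.5^2 × 2.2^1)/(7.5^2 × 7.7^2)
= 123.75/3335.0625
= 0.03711

0.03711


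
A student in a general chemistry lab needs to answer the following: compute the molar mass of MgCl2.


M(MgCl2) = 1×24.31 + 2×35.45
= 24.31 + 70.9
= 95.21 g/mol

95.21 g/mol


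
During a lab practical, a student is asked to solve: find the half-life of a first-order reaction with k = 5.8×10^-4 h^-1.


t½ = ln2/k = 0.693147/(5.8×10^-4 h^-1)
= 1195 h

1195 h


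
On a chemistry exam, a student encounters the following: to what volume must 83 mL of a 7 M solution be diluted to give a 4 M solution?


C1V1 = C2V2
7 × 83 = 4 × V2
V2 = 581/4 = 145.25 mL

145.25 mL


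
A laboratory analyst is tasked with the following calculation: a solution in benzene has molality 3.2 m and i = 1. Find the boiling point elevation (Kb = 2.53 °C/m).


ΔTb = Kb × m × i
= 2.53 × 3.2 × 1
= 8.096 °C

8.096 °C


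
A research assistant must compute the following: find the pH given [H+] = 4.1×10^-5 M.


pH = -log10([H+]) = -log10(4.1×10^-5)
= 5 - log10(4.1)
= 5 - 0.61
= 4.39

4.39


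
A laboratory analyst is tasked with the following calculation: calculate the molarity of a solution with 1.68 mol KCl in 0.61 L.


M = n/V = 1.68/0.61 = 2.754 mol/L

2.754 M


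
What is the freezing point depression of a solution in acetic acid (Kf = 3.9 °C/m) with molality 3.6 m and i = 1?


ΔTf = Kf × m × i
= 3.9 × 3.6 × 1
= 14.04 °C

14.04 °C


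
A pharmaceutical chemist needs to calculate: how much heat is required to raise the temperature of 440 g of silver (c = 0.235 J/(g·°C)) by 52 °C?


q = mcΔT = 440 × 0.235 × 52
= 5376.80 J

5376.80 J


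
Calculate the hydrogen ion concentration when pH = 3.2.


[H+] = 10^(-pH) = 10^(-3.2)
= 6.31×10^-4 M

6.31×10^-4 M


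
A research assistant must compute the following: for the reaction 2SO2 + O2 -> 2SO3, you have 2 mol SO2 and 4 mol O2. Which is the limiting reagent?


Mole ratio available / coefficient:
  SO2: 2/2 = 1.000
  O2: 4/1 = 4.000
Smaller ratio is limiting.

SO2


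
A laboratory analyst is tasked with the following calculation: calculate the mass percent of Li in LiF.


M(LiF) = 1×6.94 + 1×19.0 = 25.94 g/mol
Mass of Li = 1 × 6.94 = 6.94 g/mol
% Li = 6.94/25.94 × 100 = 26.75%

26.75%


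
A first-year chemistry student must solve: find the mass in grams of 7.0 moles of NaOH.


M(NaOH) = 40.0 g/mol
mass = n × M = 7.0 × 40.0 = 280.00 g

280.00 g


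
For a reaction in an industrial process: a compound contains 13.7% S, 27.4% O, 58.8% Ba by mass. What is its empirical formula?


Assume 100 g sample. Moles of each element:
  S: 13.7/32.07 = 0.427 mol
  O: 27.4/16.0 = 1.712 mol
  Ba: 58.8/137.33 = 0.428 mol
Divide by smallest (0.427):
  S: 0.427/0.427 = 1.0
  O: 1.712/0.427 = 4.01
  Ba: 0.428/0.427 = 1.0
Empirical formula: BaSO4

BaSO4


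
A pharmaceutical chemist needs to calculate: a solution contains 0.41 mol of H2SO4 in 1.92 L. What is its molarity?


M = n/V = 0.41/1.92 = 0.214 mol/L

0.214 M


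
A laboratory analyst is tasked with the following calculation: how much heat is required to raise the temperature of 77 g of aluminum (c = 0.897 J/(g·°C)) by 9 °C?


q = mcΔT = 77 × 0.897 × 9
= 621.62 J

621.62 J


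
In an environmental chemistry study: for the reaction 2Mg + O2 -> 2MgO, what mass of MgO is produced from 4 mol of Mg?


Mole ratio MgO:Mg = 2:2
n(MgO) = 4 × 2/2 = 4.000 mol
mass = 4.000 × 40.31 = 161.24 g

161.24 g


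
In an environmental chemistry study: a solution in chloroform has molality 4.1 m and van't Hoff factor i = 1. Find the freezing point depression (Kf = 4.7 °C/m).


ΔTf = Kf × m × i
= 4.7 × 4.1 × 1
= 19.27 °C

19.27 °C


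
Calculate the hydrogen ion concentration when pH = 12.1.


[H+] = 10^(-pH) = 10^(-12.1)
= 7.94×10^-13 M

7.94×10^-13 M
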